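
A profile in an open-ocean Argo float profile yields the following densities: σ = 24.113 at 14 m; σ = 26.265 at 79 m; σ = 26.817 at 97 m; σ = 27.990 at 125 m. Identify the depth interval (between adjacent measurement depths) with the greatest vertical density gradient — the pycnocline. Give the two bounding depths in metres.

Compute the density gradient over each adjacent pair:
  14–79 m: Δρ/Δz = 2.152/65 = 0.033 kg m⁻⁴
  79–97 m: Δρ/Δz = 0.552/18 = 0.031 kg m⁻⁴
  97–125 m: Δρ/Δz = 1.173/28 = 0.042 kg m⁻⁴
The largest gradient is in the 97–125 m interval — the pycnocline.

97–125 m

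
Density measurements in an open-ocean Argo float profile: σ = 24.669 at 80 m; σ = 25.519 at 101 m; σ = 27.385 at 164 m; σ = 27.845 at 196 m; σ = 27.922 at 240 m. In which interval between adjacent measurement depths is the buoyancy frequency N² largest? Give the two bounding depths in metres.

80–101 m

Compute the density gradient over each adjacent pair:
  80–101 m: Δρ/Δz = 0.850/21 = 0.040 kg m⁻⁴
  101–164 m: Δρ/Δz = 1.866/63 = 0.030 kg m⁻⁴
  164–196 m: Δρ/Δz = 0.460/32 = 0.014 kg m⁻⁴
  196–240 m: Δρ/Δz = 0.077/44 = 1.8 × 10⁻³ kg m⁻⁴
The largest gradient is in the 80–101 m interval — the pycnocline.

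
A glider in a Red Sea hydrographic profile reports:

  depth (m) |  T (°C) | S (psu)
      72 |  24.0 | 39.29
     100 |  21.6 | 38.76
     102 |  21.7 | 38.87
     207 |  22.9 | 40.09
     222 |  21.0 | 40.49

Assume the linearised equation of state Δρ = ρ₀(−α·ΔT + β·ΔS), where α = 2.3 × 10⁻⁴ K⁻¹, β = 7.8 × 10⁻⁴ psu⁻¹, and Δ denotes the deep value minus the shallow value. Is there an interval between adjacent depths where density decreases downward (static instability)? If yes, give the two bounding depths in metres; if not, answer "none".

Evaluate Δρ/ρ₀ = −αΔT + βΔS across each adjacent pair:
  72–100 m: −αΔT+βΔS = −(2.3 × 10⁻⁴)(-2.4)+(7.8 × 10⁻⁴)(-0.53) = 1.4 × 10⁻⁴ → stable
  100–102 m: −αΔT+βΔS = −(2.3 × 10⁻⁴)(+0.1)+(7.8 × 10⁻⁴)(+0.11) = 6.3 × 10⁻⁵ → stable
  102–207 m: −αΔT+βΔS = −(2.3 × 10⁻⁴)(+1.2)+(7.8 × 10⁻⁴)(+1.22) = 6.8 × 10⁻⁴ → stable
  207–222 m: −αΔT+βΔS = −(2.3 × 10⁻⁴)(-1.9)+(7.8 × 10⁻⁴)(+0.40) = 7.5 × 10⁻⁴ → stable
Every interval has Δρ > 0: the column is stably stratified throughout.

none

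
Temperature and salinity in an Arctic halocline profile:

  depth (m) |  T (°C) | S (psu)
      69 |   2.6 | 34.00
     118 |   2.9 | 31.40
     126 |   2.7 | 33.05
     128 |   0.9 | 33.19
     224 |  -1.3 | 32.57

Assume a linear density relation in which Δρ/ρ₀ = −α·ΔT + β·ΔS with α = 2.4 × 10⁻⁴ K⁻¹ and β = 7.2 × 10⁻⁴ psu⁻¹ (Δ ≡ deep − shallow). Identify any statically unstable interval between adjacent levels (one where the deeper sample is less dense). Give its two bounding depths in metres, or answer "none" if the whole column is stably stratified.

69–118 m

Evaluate Δρ/ρ₀ = −αΔT + βΔS across each adjacent pair:
  69–118 m: −αΔT+βΔS = −(2.4 × 10⁻⁴)(+0.3)+(7.2 × 10⁻⁴)(-2.60) = -1.9 × 10⁻³ → UNSTABLE
  118–126 m: −αΔT+βΔS = −(2.4 × 10⁻⁴)(-0.2)+(7.2 × 10⁻⁴)(+1.65) = 1.2 × 10⁻³ → stable
  126–128 m: −αΔT+βΔS = −(2.4 × 10⁻⁴)(-1.8)+(7.2 × 10⁻⁴)(+0.14) = 5.3 × 10⁻⁴ → stable
  128–224 m: −αΔT+βΔS = −(2.4 × 10⁻⁴)(-2.2)+(7.2 × 10⁻⁴)(-0.62) = 8.2 × 10⁻⁵ → stable
The 69–118 m interval has Δρ < 0: lighter water underlies denser water.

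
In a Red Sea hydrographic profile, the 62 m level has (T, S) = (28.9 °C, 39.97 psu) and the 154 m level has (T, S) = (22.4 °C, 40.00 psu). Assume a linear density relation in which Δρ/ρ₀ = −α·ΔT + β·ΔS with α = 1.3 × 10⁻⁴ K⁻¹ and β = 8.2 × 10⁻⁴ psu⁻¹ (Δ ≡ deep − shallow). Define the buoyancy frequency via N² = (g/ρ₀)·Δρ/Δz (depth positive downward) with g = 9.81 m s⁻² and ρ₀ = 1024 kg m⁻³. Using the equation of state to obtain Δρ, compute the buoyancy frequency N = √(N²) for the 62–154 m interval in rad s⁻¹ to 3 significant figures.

9.63 × 10⁻³ rad s⁻¹

ΔT = -6.5 K, ΔS = +0.03 psu (deep − shallow).
Δρ/ρ₀ = −αΔT + βΔS = 8.45 × 10⁻⁴ + 2.46 × 10⁻⁵ = 8.696 × 10⁻⁴, so Δρ ≈ 0.8905 kg m⁻³.
N² = (g/ρ₀)·Δρ/Δz = g·(Δρ/ρ₀)/Δz = 9.81 × 8.696 × 10⁻⁴ / 92 = 9.2726 × 10⁻⁵ s⁻².
N = √(9.2726 × 10⁻⁵) = 9.6294 × 10⁻³ rad s⁻¹ ≈ 9.63 × 10⁻³ rad s⁻¹.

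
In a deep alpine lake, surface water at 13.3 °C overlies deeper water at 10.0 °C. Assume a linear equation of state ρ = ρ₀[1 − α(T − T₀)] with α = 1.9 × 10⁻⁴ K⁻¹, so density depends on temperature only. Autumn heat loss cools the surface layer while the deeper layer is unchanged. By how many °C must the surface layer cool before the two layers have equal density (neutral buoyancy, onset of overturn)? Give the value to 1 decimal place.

With temperature the only control, equal density requires T_surf′ = T_deep.
T_surf′ = 10.0 °C.
Cooling required: 13.3 − 10.0 = 3.3 °C.

3.3 °C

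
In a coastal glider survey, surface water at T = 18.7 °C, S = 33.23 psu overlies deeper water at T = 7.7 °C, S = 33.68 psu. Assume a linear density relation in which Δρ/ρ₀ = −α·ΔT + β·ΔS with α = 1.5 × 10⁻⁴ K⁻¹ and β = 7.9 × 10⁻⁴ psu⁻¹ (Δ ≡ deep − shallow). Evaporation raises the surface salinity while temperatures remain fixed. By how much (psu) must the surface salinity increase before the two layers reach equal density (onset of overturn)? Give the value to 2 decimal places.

2.54 psu

Neutral buoyancy requires −α(T_deep − T_surf) + β(S_deep − S_surf′) = 0.
S_surf′ = S_deep − (α/β)·ΔT = 33.68 − (1.5 × 10⁻⁴/7.9 × 10⁻⁴)·(-11.0) = 35.7686 psu.
Increase required: 35.7686 − 33.23 = 2.5386 psu.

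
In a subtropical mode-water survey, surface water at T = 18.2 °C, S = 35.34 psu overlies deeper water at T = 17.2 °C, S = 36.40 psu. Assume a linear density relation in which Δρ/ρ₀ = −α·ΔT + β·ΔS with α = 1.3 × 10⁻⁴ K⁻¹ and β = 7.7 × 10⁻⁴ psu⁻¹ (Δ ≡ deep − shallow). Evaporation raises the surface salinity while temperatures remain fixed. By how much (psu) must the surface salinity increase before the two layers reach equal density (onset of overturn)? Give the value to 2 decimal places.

1.23 psu

Neutral buoyancy requires −α(T_deep − T_surf) + β(S_deep − S_surf′) = 0.
S_surf′ = S_deep − (α/β)·ΔT = 36.40 − (1.3 × 10⁻⁴/7.7 × 10⁻⁴)·(-1.0) = 36.5688 psu.
Increase required: 36.5688 − 35.34 = 1.2288 psu.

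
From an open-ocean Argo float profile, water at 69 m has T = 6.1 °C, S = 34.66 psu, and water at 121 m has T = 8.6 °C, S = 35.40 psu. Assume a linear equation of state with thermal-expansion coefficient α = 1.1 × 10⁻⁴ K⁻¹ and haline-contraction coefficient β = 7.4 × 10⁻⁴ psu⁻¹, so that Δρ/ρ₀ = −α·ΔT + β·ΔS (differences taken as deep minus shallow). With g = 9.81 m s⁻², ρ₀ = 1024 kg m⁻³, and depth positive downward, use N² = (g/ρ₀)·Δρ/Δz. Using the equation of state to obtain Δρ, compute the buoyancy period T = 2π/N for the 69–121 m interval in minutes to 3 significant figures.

14.6 min

ΔT = +2.5 K, ΔS = +0.74 psu (deep − shallow).
Δρ/ρ₀ = −αΔT + βΔS = -2.75 × 10⁻⁴ + 5.476 × 10⁻⁴ = 2.726 × 10⁻⁴, so Δρ ≈ 0.2791 kg m⁻³.
N² = (g/ρ₀)·Δρ/Δz = g·(Δρ/ρ₀)/Δz = 9.81 × 2.726 × 10⁻⁴ / 52 = 5.1427 × 10⁻⁵ s⁻².
N = √(5.1427 × 10⁻⁵) = 7.1713 × 10⁻³ rad s⁻¹ → T = 2π/N = 876.16 s = 14.603 min ≈ 14.6 min.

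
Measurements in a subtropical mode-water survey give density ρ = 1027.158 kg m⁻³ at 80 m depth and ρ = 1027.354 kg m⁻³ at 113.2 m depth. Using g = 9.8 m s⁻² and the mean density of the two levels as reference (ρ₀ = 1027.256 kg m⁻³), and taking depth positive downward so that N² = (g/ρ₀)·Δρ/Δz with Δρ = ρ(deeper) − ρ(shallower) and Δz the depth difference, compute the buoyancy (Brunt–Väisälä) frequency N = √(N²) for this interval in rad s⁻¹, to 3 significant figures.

Δρ = 1027.354 − 1027.158 = 0.196 kg m⁻³ over Δz = 113.2 − 80 = 33.2 m.
N² = (9.8/1027.256) × (0.196/33.2) = 5.6320 × 10⁻⁵ s⁻².
N = √(5.6320 × 10⁻⁵) = 7.5047 × 10⁻³ rad s⁻¹ ≈ 7.50 × 10⁻³ rad s⁻¹.
Since Δρ > 0 the layer is stably stratified.

7.50 × 10⁻³ rad s⁻¹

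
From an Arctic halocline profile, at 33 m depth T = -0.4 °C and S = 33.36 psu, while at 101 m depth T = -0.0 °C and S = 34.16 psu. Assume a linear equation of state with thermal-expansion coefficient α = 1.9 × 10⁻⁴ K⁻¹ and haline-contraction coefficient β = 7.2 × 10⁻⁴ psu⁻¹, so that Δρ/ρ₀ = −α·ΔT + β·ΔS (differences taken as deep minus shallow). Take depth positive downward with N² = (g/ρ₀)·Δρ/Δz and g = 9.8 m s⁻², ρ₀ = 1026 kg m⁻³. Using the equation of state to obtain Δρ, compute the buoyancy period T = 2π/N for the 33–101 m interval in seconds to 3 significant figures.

740 s

ΔT = +0.4 K, ΔS = +0.80 psu (deep − shallow).
Δρ/ρ₀ = −αΔT + βΔS = -7.60 × 10⁻⁵ + 5.76 × 10⁻⁴ = 5.00 × 10⁻⁴, so Δρ ≈ 0.5130 kg m⁻³.
N² = (g/ρ₀)·Δρ/Δz = g·(Δρ/ρ₀)/Δz = 9.8 × 5.00 × 10⁻⁴ / 68 = 7.2059 × 10⁻⁵ s⁻².
N = √(7.2059 × 10⁻⁵) = 8.4888 × 10⁻³ rad s⁻¹ → T = 2π/N = 740.17 s ≈ 740 s.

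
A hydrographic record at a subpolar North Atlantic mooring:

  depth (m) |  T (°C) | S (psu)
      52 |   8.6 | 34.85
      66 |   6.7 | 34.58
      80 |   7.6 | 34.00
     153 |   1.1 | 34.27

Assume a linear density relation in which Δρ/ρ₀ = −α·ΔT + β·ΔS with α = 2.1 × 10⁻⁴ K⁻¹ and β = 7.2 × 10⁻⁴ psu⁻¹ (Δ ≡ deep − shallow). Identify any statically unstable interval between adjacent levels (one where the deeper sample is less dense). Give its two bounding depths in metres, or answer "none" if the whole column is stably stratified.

66–80 m

Evaluate Δρ/ρ₀ = −αΔT + βΔS across each adjacent pair:
  52–66 m: −αΔT+βΔS = −(2.1 × 10⁻⁴)(-1.9)+(7.2 × 10⁻⁴)(-0.27) = 2.0 × 10⁻⁴ → stable
  66–80 m: −αΔT+βΔS = −(2.1 × 10⁻⁴)(+0.9)+(7.2 × 10⁻⁴)(-0.58) = -6.1 × 10⁻⁴ → UNSTABLE
  80–153 m: −αΔT+βΔS = −(2.1 × 10⁻⁴)(-6.5)+(7.2 × 10⁻⁴)(+0.27) = 1.6 × 10⁻³ → stable
The 66–80 m interval has Δρ < 0: lighter water underlies denser water.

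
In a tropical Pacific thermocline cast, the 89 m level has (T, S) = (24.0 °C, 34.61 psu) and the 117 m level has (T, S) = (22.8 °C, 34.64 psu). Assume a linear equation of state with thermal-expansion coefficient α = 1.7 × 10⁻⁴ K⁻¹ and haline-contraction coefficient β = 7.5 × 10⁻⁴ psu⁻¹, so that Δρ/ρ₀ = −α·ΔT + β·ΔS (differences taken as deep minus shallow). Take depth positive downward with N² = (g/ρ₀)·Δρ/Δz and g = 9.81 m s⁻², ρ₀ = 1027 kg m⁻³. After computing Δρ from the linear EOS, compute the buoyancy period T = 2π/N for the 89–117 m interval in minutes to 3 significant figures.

11.8 min

ΔT = -1.2 K, ΔS = +0.03 psu (deep − shallow).
Δρ/ρ₀ = −αΔT + βΔS = 2.04 × 10⁻⁴ + 2.25 × 10⁻⁵ = 2.265 × 10⁻⁴, so Δρ ≈ 0.2326 kg m⁻³.
N² = (g/ρ₀)·Δρ/Δz = g·(Δρ/ρ₀)/Δz = 9.81 × 2.265 × 10⁻⁴ / 28 = 7.9356 × 10⁻⁵ s⁻².
N = √(7.9356 × 10⁻⁵) = 8.9082 × 10⁻³ rad s⁻¹ → T = 2π/N = 705.33 s = 11.756 min ≈ 11.8 min.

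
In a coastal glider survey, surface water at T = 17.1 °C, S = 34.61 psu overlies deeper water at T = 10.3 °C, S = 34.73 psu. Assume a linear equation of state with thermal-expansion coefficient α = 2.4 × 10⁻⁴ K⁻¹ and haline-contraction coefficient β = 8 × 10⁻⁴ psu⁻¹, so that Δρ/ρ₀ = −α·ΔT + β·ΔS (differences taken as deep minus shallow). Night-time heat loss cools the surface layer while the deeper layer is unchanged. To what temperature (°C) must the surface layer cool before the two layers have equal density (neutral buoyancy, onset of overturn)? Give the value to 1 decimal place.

9.9 °C

Neutral buoyancy requires Δρ = 0, i.e. −α(T_deep − T_surf′) + β(S_deep − S_surf) = 0.
T_surf′ = T_deep − (β/α)·ΔS = 10.3 − (8 × 10⁻⁴/2.4 × 10⁻⁴)·(+0.12) = 9.900 °C.
Cooling required: 17.1 − (9.900) = 7.200 °C.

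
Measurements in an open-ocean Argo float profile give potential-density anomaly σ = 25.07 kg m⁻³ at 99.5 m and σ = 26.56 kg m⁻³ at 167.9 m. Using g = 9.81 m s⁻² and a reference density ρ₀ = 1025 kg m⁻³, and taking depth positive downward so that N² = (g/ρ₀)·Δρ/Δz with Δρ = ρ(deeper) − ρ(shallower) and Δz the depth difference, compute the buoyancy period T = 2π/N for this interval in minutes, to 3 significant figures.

7.25 min

Δρ = 1026.56 − 1025.07 = 1.49 kg m⁻³ over Δz = 167.9 − 99.5 = 68.4 m.
N² = (9.81/1025) × (1.49/68.4) = 2.0849 × 10⁻⁴ s⁻².
N = √(2.0849 × 10⁻⁴) = 0.014439 rad s⁻¹, so T = 2π/N = 435.15 s = 7.2525 min ≈ 7.25 min.
Since Δρ > 0 the layer is stably stratified.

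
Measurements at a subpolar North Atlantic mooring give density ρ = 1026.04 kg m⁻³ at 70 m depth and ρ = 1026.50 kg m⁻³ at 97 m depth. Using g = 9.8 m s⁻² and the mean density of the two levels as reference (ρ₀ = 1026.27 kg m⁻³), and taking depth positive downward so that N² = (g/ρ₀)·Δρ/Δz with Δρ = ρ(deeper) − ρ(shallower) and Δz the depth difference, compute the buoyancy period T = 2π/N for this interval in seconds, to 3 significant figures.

Δρ = 1026.50 − 1026.04 = 0.46 kg m⁻³ over Δz = 97 − 70 = 27 m.
N² = (9.8/1026.27) × (0.46/27) = 1.6269 × 10⁻⁴ s⁻².
N = √(1.6269 × 10⁻⁴) = 0.012755 rad s⁻¹, so T = 2π/N = 492.61 s ≈ 493 s.

493 s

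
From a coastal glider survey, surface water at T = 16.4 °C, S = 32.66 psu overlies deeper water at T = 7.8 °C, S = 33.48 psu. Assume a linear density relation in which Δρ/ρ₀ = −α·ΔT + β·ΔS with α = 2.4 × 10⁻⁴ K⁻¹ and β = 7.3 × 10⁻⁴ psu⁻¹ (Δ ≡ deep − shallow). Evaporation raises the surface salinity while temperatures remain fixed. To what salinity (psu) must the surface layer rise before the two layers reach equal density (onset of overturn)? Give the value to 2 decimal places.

Neutral buoyancy requires −α(T_deep − T_surf) + β(S_deep − S_surf′) = 0.
S_surf′ = S_deep − (α/β)·ΔT = 33.48 − (2.4 × 10⁻⁴/7.3 × 10⁻⁴)·(-8.6) = 36.3074 psu.
Increase required: 36.3074 − 32.66 = 3.6474 psu.

36.31 psu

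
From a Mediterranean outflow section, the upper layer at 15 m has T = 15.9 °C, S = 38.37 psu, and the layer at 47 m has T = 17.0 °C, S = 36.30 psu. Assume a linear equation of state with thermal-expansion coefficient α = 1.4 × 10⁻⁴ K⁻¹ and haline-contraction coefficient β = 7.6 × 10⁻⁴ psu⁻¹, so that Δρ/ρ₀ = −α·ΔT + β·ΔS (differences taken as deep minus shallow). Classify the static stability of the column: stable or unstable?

ΔT = 17.0 − 15.9 = +1.1 K and ΔS = 36.30 − 38.37 = -2.07 psu (deep − shallow).
−αΔT = -1.54 × 10⁻⁴; βΔS = -1.5732 × 10⁻³; sum Δρ/ρ₀ = -1.7272 × 10⁻³.
Δρ/ρ₀ < 0, so Δρ < 0: deeper water is lighter → statically unstable; the column would overturn.

unstable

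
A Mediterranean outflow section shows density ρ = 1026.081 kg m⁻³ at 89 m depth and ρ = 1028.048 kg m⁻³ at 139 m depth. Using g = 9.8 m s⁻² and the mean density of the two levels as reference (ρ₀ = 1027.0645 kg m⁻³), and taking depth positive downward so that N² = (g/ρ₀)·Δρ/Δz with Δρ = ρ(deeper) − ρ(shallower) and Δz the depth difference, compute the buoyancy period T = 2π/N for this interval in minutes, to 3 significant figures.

Δρ = 1028.048 − 1026.081 = 1.967 kg m⁻³ over Δz = 139 − 89 = 50 m.
N² = (9.8/1027.0645) × (1.967/50) = 3.7537 × 10⁻⁴ s⁻².
N = √(3.7537 × 10⁻⁴) = 0.019374 rad s⁻¹, so T = 2π/N = 324.31 s = 5.4052 min ≈ 5.41 min.

5.41 min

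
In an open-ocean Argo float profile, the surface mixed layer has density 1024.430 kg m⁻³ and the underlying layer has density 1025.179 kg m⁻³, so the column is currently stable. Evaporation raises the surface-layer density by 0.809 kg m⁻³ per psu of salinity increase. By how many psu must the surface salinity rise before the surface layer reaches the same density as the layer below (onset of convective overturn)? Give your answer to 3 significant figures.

Density deficit of the surface layer: 1025.179 − 1024.430 = 0.749 kg m⁻³.
Required change = 0.749 / 0.809 = 0.926 psu.

0.926 psu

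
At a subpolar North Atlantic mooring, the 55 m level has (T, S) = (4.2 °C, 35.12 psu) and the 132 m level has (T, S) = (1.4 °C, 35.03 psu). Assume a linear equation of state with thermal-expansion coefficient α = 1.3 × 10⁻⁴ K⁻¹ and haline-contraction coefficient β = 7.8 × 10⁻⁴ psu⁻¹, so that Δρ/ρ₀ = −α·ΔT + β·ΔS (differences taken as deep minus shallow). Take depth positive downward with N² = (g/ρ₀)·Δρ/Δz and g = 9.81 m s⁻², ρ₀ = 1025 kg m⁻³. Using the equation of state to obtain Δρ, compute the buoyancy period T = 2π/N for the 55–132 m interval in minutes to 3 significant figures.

17.1 min

ΔT = -2.8 K, ΔS = -0.09 psu (deep − shallow).
Δρ/ρ₀ = −αΔT + βΔS = 3.64 × 10⁻⁴ − 7.02 × 10⁻⁵ = 2.938 × 10⁻⁴, so Δρ ≈ 0.3011 kg m⁻³.
N² = (g/ρ₀)·Δρ/Δz = g·(Δρ/ρ₀)/Δz = 9.81 × 2.938 × 10⁻⁴ / 77 = 3.7431 × 10⁻⁵ s⁻².
N = √(3.7431 × 10⁻⁵) = 6.1181 × 10⁻³ rad s⁻¹ → T = 2π/N = 1.0270 × 10³ s = 17.117 min ≈ 17.1 min.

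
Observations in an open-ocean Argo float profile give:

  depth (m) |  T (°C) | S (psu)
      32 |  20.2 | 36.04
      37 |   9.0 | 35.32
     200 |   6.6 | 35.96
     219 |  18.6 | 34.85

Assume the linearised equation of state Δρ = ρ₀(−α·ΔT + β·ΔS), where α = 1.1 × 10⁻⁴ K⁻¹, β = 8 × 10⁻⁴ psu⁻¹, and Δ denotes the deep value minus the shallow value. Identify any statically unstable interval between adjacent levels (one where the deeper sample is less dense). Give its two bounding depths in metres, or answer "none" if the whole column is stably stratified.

200–219 m

Evaluate Δρ/ρ₀ = −αΔT + βΔS across each adjacent pair:
  32–37 m: −αΔT+βΔS = −(1.1 × 10⁻⁴)(-11.2)+(8 × 10⁻⁴)(-0.72) = 6.6 × 10⁻⁴ → stable
  37–200 m: −αΔT+βΔS = −(1.1 × 10⁻⁴)(-2.4)+(8 × 10⁻⁴)(+0.64) = 7.8 × 10⁻⁴ → stable
  200–219 m: −αΔT+βΔS = −(1.1 × 10⁻⁴)(+12.0)+(8 × 10⁻⁴)(-1.11) = -2.2 × 10⁻³ → UNSTABLE
The 200–219 m interval has Δρ < 0: lighter water underlies denser water.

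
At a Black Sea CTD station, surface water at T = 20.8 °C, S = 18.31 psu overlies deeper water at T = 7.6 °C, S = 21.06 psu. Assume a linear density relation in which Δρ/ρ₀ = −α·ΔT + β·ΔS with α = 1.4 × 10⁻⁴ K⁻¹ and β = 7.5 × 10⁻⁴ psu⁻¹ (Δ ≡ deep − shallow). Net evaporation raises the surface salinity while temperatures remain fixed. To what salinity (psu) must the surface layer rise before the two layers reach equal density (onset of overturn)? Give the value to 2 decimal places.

Neutral buoyancy requires −α(T_deep − T_surf) + β(S_deep − S_surf′) = 0.
S_surf′ = S_deep − (α/β)·ΔT = 21.06 − (1.4 × 10⁻⁴/7.5 × 10⁻⁴)·(-13.2) = 23.5240 psu.
Increase required: 23.5240 − 18.31 = 5.2140 psu.

23.52 psu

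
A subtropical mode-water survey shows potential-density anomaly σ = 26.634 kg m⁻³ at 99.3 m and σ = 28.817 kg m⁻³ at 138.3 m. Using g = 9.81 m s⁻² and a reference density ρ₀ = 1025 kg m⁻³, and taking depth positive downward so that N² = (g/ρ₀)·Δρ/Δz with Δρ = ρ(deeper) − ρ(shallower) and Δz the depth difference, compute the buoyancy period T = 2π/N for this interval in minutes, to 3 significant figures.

4.52 min

Δρ = 1028.817 − 1026.634 = 2.183 kg m⁻³ over Δz = 138.3 − 99.3 = 39 m.
N² = (9.81/1025) × (2.183/39) = 5.3572 × 10⁻⁴ s⁻².
N = √(5.3572 × 10⁻⁴) = 0.023146 rad s⁻¹, so T = 2π/N = 271.46 s = 4.5243 min ≈ 4.52 min.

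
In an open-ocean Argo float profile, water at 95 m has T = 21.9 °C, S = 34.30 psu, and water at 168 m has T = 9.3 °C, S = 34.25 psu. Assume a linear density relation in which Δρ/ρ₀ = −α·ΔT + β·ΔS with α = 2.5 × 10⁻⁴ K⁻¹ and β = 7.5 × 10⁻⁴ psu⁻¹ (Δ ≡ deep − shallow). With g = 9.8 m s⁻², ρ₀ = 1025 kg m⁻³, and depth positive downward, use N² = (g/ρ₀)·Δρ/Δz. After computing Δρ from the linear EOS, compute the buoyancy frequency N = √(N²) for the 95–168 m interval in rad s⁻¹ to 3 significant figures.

0.0204 rad s⁻¹

ΔT = -12.6 K, ΔS = -0.05 psu (deep − shallow).
Δρ/ρ₀ = −αΔT + βΔS = 3.15 × 10⁻³ − 3.75 × 10⁻⁵ = 3.1125 × 10⁻³, so Δρ ≈ 3.190 kg m⁻³.
N² = (g/ρ₀)·Δρ/Δz = g·(Δρ/ρ₀)/Δz = 9.8 × 3.1125 × 10⁻³ / 73 = 4.1784 × 10⁻⁴ s⁻².
N = √(4.1784 × 10⁻⁴) = 0.020441 rad s⁻¹ ≈ 0.0204 rad s⁻¹.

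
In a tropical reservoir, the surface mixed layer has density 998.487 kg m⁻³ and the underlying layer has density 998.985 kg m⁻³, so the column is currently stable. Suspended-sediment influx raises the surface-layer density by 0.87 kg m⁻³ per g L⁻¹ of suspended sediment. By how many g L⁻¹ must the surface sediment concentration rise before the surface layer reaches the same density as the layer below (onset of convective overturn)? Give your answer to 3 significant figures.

Density deficit of the surface layer: 998.985 − 998.487 = 0.498 kg m⁻³.
Required change = 0.498 / 0.87 = 0.572 g L⁻¹.

0.572 g L⁻¹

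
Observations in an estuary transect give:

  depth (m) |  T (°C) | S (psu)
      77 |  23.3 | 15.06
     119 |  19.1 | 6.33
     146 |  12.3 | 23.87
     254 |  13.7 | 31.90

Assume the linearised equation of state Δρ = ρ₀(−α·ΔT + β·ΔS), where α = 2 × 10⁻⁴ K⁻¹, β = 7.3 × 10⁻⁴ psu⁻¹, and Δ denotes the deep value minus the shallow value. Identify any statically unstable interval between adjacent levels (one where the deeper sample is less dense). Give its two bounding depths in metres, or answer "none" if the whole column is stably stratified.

77–119 m

Evaluate Δρ/ρ₀ = −αΔT + βΔS across each adjacent pair:
  77–119 m: −αΔT+βΔS = −(2 × 10⁻⁴)(-4.2)+(7.3 × 10⁻⁴)(-8.73) = -5.5 × 10⁻³ → UNSTABLE
  119–146 m: −αΔT+βΔS = −(2 × 10⁻⁴)(-6.8)+(7.3 × 10⁻⁴)(+17.54) = 0.014 → stable
  146–254 m: −αΔT+βΔS = −(2 × 10⁻⁴)(+1.4)+(7.3 × 10⁻⁴)(+8.03) = 5.6 × 10⁻³ → stable
The 77–119 m interval has Δρ < 0: lighter water underlies denser water.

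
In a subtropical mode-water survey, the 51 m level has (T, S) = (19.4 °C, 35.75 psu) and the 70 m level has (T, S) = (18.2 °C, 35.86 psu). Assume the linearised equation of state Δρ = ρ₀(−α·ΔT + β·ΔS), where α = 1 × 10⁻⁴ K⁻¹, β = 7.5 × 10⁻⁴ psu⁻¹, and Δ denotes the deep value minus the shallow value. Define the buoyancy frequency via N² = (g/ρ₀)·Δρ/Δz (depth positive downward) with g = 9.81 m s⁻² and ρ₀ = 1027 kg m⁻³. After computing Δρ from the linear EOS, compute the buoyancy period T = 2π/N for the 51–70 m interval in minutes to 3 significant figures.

10.2 min

ΔT = -1.2 K, ΔS = +0.11 psu (deep − shallow).
Δρ/ρ₀ = −αΔT + βΔS = 1.20 × 10⁻⁴ + 8.25 × 10⁻⁵ = 2.025 × 10⁻⁴, so Δρ ≈ 0.2080 kg m⁻³.
N² = (g/ρ₀)·Δρ/Δz = g·(Δρ/ρ₀)/Δz = 9.81 × 2.025 × 10⁻⁴ / 19 = 1.0455 × 10⁻⁴ s⁻².
N = √(1.0455 × 10⁻⁴) = 0.010225 rad s⁻¹ → T = 2π/N = 614.49 s = 10.242 min ≈ 10.2 min.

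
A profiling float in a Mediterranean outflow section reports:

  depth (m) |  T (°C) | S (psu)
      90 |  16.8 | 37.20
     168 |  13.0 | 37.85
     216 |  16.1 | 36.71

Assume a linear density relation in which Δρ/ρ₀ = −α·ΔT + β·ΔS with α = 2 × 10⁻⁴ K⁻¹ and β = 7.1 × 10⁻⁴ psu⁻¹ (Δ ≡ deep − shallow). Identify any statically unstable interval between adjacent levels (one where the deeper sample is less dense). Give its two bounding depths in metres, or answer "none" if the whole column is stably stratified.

Evaluate Δρ/ρ₀ = −αΔT + βΔS across each adjacent pair:
  90–168 m: −αΔT+βΔS = −(2 × 10⁻⁴)(-3.8)+(7.1 × 10⁻⁴)(+0.65) = 1.2 × 10⁻³ → stable
  168–216 m: −αΔT+βΔS = −(2 × 10⁻⁴)(+3.1)+(7.1 × 10⁻⁴)(-1.14) = -1.4 × 10⁻³ → UNSTABLE
The 168–216 m interval has Δρ < 0: lighter water underlies denser water.

168–216 m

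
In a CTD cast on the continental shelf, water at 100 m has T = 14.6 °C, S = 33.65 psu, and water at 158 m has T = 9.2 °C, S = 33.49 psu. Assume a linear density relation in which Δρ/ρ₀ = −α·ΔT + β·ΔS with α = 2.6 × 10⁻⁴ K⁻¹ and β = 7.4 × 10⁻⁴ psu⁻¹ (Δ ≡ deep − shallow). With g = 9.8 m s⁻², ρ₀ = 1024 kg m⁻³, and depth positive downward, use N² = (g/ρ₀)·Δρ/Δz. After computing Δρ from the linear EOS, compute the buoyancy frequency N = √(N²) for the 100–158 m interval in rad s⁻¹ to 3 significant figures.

ΔT = -5.4 K, ΔS = -0.16 psu (deep − shallow).
Δρ/ρ₀ = −αΔT + βΔS = 1.404 × 10⁻³ − 1.184 × 10⁻⁴ = 1.2856 × 10⁻³, so Δρ ≈ 1.316 kg m⁻³.
N² = (g/ρ₀)·Δρ/Δz = g·(Δρ/ρ₀)/Δz = 9.8 × 1.2856 × 10⁻³ / 58 = 2.1722 × 10⁻⁴ s⁻².
N = √(2.1722 × 10⁻⁴) = 0.014738 rad s⁻¹ ≈ 0.0147 rad s⁻¹.

0.0147 rad s⁻¹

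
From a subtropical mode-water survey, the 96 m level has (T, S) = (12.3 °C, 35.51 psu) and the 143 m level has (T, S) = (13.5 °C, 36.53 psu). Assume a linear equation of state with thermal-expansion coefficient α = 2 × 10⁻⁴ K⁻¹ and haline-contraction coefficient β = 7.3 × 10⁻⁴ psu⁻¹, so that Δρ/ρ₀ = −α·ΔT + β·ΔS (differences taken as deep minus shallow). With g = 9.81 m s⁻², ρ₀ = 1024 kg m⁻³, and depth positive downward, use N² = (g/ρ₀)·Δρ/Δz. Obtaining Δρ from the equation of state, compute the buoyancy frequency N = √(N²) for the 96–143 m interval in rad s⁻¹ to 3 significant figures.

ΔT = +1.2 K, ΔS = +1.02 psu (deep − shallow).
Δρ/ρ₀ = −αΔT + βΔS = -2.40 × 10⁻⁴ + 7.446 × 10⁻⁴ = 5.046 × 10⁻⁴, so Δρ ≈ 0.5167 kg m⁻³.
N² = (g/ρ₀)·Δρ/Δz = g·(Δρ/ρ₀)/Δz = 9.81 × 5.046 × 10⁻⁴ / 47 = 1.0532 × 10⁻⁴ s⁻².
N = √(1.0532 × 10⁻⁴) = 0.010263 rad s⁻¹ ≈ 0.0103 rad s⁻¹.

0.0103 rad s⁻¹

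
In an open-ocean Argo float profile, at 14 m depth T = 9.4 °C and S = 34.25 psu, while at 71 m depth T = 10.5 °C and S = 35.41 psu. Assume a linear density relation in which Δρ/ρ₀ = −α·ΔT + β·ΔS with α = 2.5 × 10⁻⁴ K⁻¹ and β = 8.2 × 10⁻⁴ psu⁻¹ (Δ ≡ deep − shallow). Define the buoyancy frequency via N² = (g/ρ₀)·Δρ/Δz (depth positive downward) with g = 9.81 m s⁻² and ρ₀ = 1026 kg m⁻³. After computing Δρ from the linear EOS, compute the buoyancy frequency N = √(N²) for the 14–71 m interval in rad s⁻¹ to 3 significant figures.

ΔT = +1.1 K, ΔS = +1.16 psu (deep − shallow).
Δρ/ρ₀ = −αΔT + βΔS = -2.75 × 10⁻⁴ + 9.512 × 10⁻⁴ = 6.762 × 10⁻⁴, so Δρ ≈ 0.6938 kg m⁻³.
N² = (g/ρ₀)·Δρ/Δz = g·(Δρ/ρ₀)/Δz = 9.81 × 6.762 × 10⁻⁴ / 57 = 1.1638 × 10⁻⁴ s⁻².
N = √(1.1638 × 10⁻⁴) = 0.010788 rad s⁻¹ ≈ 0.0108 rad s⁻¹.

0.0108 rad s⁻¹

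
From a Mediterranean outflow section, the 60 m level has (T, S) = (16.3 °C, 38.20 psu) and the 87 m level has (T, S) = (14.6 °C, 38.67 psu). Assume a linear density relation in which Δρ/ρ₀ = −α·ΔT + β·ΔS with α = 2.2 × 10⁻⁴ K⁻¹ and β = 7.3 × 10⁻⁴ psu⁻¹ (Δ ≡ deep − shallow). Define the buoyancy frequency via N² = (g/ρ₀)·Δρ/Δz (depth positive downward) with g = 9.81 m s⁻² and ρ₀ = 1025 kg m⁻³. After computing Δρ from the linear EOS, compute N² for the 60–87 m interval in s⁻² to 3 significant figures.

ΔT = -1.7 K, ΔS = +0.47 psu (deep − shallow).
Δρ/ρ₀ = −αΔT + βΔS = 3.74 × 10⁻⁴ + 3.431 × 10⁻⁴ = 7.171 × 10⁻⁴, so Δρ ≈ 0.7350 kg m⁻³.
N² = (g/ρ₀)·Δρ/Δz = g·(Δρ/ρ₀)/Δz = 9.81 × 7.171 × 10⁻⁴ / 27 = 2.6055 × 10⁻⁴ s⁻² ≈ 2.61 × 10⁻⁴ s⁻².

2.61 × 10⁻⁴ s⁻²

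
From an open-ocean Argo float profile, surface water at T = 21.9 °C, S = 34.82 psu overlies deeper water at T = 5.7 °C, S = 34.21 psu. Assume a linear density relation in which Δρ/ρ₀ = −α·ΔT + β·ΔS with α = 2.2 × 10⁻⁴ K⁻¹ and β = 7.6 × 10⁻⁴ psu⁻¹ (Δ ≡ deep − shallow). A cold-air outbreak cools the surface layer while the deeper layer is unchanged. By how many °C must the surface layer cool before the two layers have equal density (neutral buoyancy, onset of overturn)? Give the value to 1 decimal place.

14.1 °C

Neutral buoyancy requires Δρ = 0, i.e. −α(T_deep − T_surf′) + β(S_deep − S_surf) = 0.
T_surf′ = T_deep − (β/α)·ΔS = 5.7 − (7.6 × 10⁻⁴/2.2 × 10⁻⁴)·(-0.61) = 7.807 °C.
Cooling required: 21.9 − (7.807) = 14.093 °C.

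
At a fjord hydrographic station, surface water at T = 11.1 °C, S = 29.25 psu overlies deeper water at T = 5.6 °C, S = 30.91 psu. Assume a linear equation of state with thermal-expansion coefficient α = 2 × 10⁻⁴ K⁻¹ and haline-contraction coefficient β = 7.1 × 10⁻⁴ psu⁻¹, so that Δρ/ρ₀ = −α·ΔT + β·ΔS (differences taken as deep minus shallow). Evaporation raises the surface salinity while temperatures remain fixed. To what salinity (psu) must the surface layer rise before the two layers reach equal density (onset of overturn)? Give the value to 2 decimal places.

Neutral buoyancy requires −α(T_deep − T_surf) + β(S_deep − S_surf′) = 0.
S_surf′ = S_deep − (α/β)·ΔT = 30.91 − (2 × 10⁻⁴/7.1 × 10⁻⁴)·(-5.5) = 32.4593 psu.
Increase required: 32.4593 − 29.25 = 3.2093 psu.

32.46 psu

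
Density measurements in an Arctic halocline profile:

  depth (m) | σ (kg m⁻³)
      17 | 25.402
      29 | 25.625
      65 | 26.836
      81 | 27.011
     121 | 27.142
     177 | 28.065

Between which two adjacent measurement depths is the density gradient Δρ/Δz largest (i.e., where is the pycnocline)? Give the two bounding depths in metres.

Compute the density gradient over each adjacent pair:
  17–29 m: Δρ/Δz = 0.223/12 = 0.019 kg m⁻⁴
  29–65 m: Δρ/Δz = 1.211/36 = 0.034 kg m⁻⁴
  65–81 m: Δρ/Δz = 0.175/16 = 0.011 kg m⁻⁴
  81–121 m: Δρ/Δz = 0.131/40 = 3.3 × 10⁻³ kg m⁻⁴
  121–177 m: Δρ/Δz = 0.923/56 = 0.016 kg m⁻⁴
The largest gradient is in the 29–65 m interval — the pycnocline.

29–65 m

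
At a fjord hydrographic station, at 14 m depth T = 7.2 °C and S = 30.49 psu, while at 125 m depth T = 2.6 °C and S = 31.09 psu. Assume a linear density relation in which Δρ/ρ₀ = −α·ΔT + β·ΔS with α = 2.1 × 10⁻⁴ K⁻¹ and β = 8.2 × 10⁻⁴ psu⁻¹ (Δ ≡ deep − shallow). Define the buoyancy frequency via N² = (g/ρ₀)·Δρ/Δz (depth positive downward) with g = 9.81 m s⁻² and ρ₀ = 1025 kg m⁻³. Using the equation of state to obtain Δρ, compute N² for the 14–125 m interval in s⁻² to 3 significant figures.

ΔT = -4.6 K, ΔS = +0.60 psu (deep − shallow).
Δρ/ρ₀ = −αΔT + βΔS = 9.66 × 10⁻⁴ + 4.92 × 10⁻⁴ = 1.458 × 10⁻³, so Δρ ≈ 1.494 kg m⁻³.
N² = (g/ρ₀)·Δρ/Δz = g·(Δρ/ρ₀)/Δz = 9.81 × 1.458 × 10⁻³ / 111 = 1.2886 × 10⁻⁴ s⁻² ≈ 1.29 × 10⁻⁴ s⁻².

1.29 × 10⁻⁴ s⁻²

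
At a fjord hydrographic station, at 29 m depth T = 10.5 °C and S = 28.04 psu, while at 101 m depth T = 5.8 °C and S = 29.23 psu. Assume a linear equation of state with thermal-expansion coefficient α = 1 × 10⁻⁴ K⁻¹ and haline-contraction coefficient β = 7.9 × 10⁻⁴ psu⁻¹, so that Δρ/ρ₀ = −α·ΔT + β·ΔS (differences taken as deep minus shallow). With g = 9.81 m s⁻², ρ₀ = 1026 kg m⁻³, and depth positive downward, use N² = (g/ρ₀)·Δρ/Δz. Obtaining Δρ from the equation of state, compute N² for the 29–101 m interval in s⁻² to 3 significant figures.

ΔT = -4.7 K, ΔS = +1.19 psu (deep − shallow).
Δρ/ρ₀ = −αΔT + βΔS = 4.70 × 10⁻⁴ + 9.401 × 10⁻⁴ = 1.4101 × 10⁻³, so Δρ ≈ 1.447 kg m⁻³.
N² = (g/ρ₀)·Δρ/Δz = g·(Δρ/ρ₀)/Δz = 9.81 × 1.4101 × 10⁻³ / 72 = 1.9213 × 10⁻⁴ s⁻² ≈ 1.92 × 10⁻⁴ s⁻².

1.92 × 10⁻⁴ s⁻²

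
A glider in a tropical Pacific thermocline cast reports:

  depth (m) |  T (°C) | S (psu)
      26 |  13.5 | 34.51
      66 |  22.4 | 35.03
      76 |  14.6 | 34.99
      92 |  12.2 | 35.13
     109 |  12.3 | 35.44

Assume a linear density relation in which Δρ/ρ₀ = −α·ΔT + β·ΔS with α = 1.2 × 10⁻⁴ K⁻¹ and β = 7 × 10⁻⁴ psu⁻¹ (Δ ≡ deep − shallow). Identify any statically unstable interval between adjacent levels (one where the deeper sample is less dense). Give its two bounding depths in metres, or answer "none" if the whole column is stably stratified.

Evaluate Δρ/ρ₀ = −αΔT + βΔS across each adjacent pair:
  26–66 m: −αΔT+βΔS = −(1.2 × 10⁻⁴)(+8.9)+(7 × 10⁻⁴)(+0.52) = -7.0 × 10⁻⁴ → UNSTABLE
  66–76 m: −αΔT+βΔS = −(1.2 × 10⁻⁴)(-7.8)+(7 × 10⁻⁴)(-0.04) = 9.1 × 10⁻⁴ → stable
  76–92 m: −αΔT+βΔS = −(1.2 × 10⁻⁴)(-2.4)+(7 × 10⁻⁴)(+0.14) = 3.9 × 10⁻⁴ → stable
  92–109 m: −αΔT+βΔS = −(1.2 × 10⁻⁴)(+0.1)+(7 × 10⁻⁴)(+0.31) = 2.0 × 10⁻⁴ → stable
The 26–66 m interval has Δρ < 0: lighter water underlies denser water.

26–66 m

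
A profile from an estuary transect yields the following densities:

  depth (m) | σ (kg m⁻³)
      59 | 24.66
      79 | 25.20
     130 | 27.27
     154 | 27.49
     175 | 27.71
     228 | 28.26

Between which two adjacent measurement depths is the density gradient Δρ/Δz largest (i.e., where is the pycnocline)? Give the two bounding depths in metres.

Compute the density gradient over each adjacent pair:
  59–79 m: Δρ/Δz = 0.54/20 = 0.027 kg m⁻⁴
  79–130 m: Δρ/Δz = 2.07/51 = 0.041 kg m⁻⁴
  130–154 m: Δρ/Δz = 0.22/24 = 9.2 × 10⁻³ kg m⁻⁴
  154–175 m: Δρ/Δz = 0.22/21 = 0.010 kg m⁻⁴
  175–228 m: Δρ/Δz = 0.55/53 = 0.010 kg m⁻⁴
The largest gradient is in the 79–130 m interval — the pycnocline.

79–130 m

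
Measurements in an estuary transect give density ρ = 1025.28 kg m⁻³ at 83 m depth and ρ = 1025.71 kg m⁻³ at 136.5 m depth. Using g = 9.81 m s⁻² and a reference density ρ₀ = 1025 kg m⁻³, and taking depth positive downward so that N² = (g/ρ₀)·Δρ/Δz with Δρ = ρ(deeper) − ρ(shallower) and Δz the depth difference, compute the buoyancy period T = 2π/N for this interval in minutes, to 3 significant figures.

11.9 min

Δρ = 1025.71 − 1025.28 = 0.43 kg m⁻³ over Δz = 136.5 − 83 = 53.5 m.
N² = (9.81/1025) × (0.43/53.5) = 7.6924 × 10⁻⁵ s⁻².
N = √(7.6924 × 10⁻⁵) = 8.7706 × 10⁻³ rad s⁻¹, so T = 2π/N = 716.39 s = 11.940 min ≈ 11.9 min.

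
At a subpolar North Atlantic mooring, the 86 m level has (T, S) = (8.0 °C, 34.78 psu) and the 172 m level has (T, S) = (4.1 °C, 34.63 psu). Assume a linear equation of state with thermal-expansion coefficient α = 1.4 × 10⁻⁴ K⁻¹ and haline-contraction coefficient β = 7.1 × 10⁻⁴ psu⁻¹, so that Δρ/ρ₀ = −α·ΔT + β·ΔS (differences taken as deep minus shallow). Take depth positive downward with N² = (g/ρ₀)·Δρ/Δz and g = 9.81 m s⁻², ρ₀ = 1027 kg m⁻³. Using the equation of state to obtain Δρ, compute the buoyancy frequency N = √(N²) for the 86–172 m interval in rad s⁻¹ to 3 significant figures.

ΔT = -3.9 K, ΔS = -0.15 psu (deep − shallow).
Δρ/ρ₀ = −αΔT + βΔS = 5.46 × 10⁻⁴ − 1.065 × 10⁻⁴ = 4.395 × 10⁻⁴, so Δρ ≈ 0.4514 kg m⁻³.
N² = (g/ρ₀)·Δρ/Δz = g·(Δρ/ρ₀)/Δz = 9.81 × 4.395 × 10⁻⁴ / 86 = 5.0134 × 10⁻⁵ s⁻².
N = √(5.0134 × 10⁻⁵) = 7.0805 × 10⁻³ rad s⁻¹ ≈ 7.08 × 10⁻³ rad s⁻¹.

7.08 × 10⁻³ rad s⁻¹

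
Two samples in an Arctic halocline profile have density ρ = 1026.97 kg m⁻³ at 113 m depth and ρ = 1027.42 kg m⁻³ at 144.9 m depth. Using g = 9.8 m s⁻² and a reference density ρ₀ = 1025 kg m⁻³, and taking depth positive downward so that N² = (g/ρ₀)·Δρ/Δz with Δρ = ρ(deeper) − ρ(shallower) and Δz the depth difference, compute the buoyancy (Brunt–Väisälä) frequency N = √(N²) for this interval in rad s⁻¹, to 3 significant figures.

Δρ = 1027.42 − 1026.97 = 0.45 kg m⁻³ over Δz = 144.9 − 113 = 31.9 m.
N² = (9.8/1025) × (0.45/31.9) = 1.3487 × 10⁻⁴ s⁻².
N = √(1.3487 × 10⁻⁴) = 0.011613 rad s⁻¹ ≈ 0.0116 rad s⁻¹.
Since Δρ > 0 the layer is stably stratified.

0.0116 rad s⁻¹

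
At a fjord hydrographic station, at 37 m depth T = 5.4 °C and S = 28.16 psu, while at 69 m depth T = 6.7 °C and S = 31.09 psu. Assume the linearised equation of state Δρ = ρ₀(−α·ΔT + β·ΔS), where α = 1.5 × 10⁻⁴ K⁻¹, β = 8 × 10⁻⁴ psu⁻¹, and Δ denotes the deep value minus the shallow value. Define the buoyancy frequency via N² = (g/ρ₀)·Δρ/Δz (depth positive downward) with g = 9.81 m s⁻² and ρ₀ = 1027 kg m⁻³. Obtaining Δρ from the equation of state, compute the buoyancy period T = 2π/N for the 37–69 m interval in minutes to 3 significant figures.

4.08 min

ΔT = +1.3 K, ΔS = +2.93 psu (deep − shallow).
Δρ/ρ₀ = −αΔT + βΔS = -1.95 × 10⁻⁴ + 2.344 × 10⁻³ = 2.149 × 10⁻³, so Δρ ≈ 2.207 kg m⁻³.
N² = (g/ρ₀)·Δρ/Δz = g·(Δρ/ρ₀)/Δz = 9.81 × 2.149 × 10⁻³ / 32 = 6.5880 × 10⁻⁴ s⁻².
N = √(6.5880 × 10⁻⁴) = 0.025667 rad s⁻¹ → T = 2π/N = 244.80 s = 4.0800 min ≈ 4.08 min.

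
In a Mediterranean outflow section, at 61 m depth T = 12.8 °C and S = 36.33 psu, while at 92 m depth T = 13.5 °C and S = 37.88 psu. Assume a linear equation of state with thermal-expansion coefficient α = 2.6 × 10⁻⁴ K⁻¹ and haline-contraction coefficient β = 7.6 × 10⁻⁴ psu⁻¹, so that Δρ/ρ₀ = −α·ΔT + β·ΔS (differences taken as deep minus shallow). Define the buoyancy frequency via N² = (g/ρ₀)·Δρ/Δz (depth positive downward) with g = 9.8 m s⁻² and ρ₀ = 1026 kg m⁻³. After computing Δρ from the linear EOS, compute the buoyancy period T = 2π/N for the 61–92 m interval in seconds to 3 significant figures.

354 s

ΔT = +0.7 K, ΔS = +1.55 psu (deep − shallow).
Δρ/ρ₀ = −αΔT + βΔS = -1.82 × 10⁻⁴ + 1.178 × 10⁻³ = 9.96 × 10⁻⁴, so Δρ ≈ 1.022 kg m⁻³.
N² = (g/ρ₀)·Δρ/Δz = g·(Δρ/ρ₀)/Δz = 9.8 × 9.96 × 10⁻⁴ / 31 = 3.1486 × 10⁻⁴ s⁻².
N = √(3.1486 × 10⁻⁴) = 0.017744 rad s⁻¹ → T = 2π/N = 354.10 s ≈ 354 s.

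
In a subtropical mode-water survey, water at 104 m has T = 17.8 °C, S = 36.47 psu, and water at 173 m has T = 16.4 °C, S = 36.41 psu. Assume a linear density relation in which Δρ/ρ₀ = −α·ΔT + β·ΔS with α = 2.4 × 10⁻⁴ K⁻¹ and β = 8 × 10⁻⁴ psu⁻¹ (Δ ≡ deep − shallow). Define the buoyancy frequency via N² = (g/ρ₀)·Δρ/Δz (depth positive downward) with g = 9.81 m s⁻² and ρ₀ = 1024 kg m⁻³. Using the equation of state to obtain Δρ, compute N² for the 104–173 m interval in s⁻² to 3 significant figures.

ΔT = -1.4 K, ΔS = -0.06 psu (deep − shallow).
Δρ/ρ₀ = −αΔT + βΔS = 3.36 × 10⁻⁴ − 4.80 × 10⁻⁵ = 2.88 × 10⁻⁴, so Δρ ≈ 0.2949 kg m⁻³.
N² = (g/ρ₀)·Δρ/Δz = g·(Δρ/ρ₀)/Δz = 9.81 × 2.88 × 10⁻⁴ / 69 = 4.0946 × 10⁻⁵ s⁻² ≈ 4.09 × 10⁻⁵ s⁻².

4.09 × 10⁻⁵ s⁻²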